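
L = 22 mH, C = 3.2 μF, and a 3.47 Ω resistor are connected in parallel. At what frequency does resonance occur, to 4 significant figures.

ω₀ = 1/√(LC) = 1/√(0.022 × 3.2e-06) = 3769 rad/s
f₀ = ω₀/(2π) = 599.8 Hz

599.8 Hz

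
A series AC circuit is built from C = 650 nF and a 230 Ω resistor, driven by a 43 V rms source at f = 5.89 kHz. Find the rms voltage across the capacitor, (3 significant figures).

7.65 V

ω = 2πf = 37010 rad/s
X_C = 1/(ωC) = 41.6 Ω
Z = 230 − j41.6 Ω
|Z| = √(230² + 41.6²) = 234 Ω
I = V/|Z| = 184 mA
V_C = I·|Z_C| = 0.184 × 41.6 = 7.65 V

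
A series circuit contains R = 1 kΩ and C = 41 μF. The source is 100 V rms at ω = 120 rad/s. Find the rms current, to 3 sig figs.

X_C = 1/(ωC) = 203 Ω
Z = 1000 − j203 Ω
|Z| = √(1000² + 203²) = 1020 Ω
I = V/|Z| = 100/1020 = 98.0 mA

98.0 mA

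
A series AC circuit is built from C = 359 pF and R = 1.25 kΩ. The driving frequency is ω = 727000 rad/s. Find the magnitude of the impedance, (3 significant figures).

4030 Ω

X_C = 1/(ωC) = 3830 Ω
Z = 1250 − j3830 Ω
|Z| = √(1250² + 3830²) = 4030 Ω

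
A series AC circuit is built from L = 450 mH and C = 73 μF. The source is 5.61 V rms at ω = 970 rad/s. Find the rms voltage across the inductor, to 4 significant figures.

5.798 V

X_L = ωL = 436.5 Ω
X_C = 1/(ωC) = 14.12 Ω
Net reactance X = X_L − X_C = 422.4 Ω
Z = j422.4 Ω
|Z| = √(0² + 422.4²) = 422.4 Ω
I = V/|Z| = 13.28 mA
V_L = I·|Z_L| = 0.01328 × 436.5 = 5.798 V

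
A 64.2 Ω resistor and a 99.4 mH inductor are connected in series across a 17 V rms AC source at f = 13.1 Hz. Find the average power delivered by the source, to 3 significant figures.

ω = 2πf = 82.31 rad/s
X_L = ωL = 8.18 Ω
Z = 64.2 + j8.18 Ω
|Z| = √(64.2² + 8.18²) = 64.7 Ω
∠Z = arctan(8.18/64.2) = 7.26°
I = V/|Z| = 263 mA
P = VI cos φ = 17 × 0.263 × cos(7.26°) = 4.43 W

4.43 W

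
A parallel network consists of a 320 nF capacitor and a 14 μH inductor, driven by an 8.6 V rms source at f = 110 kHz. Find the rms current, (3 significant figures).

1.01 A

ω = 2πf = 691200 rad/s
X_L = ωL = 9.68 Ω
X_C = 1/(ωC) = 4.52 Ω
Parallel: admittances add. Y = 1/(jωL) + jωC
Y = (0 + j0.118) S
|Y| = 0.118 S → |Z| = 1/|Y| = 8.49 Ω, ∠Z = −∠Y = -90.0°
I = V/|Z| = 8.6/8.49 = 1.01 A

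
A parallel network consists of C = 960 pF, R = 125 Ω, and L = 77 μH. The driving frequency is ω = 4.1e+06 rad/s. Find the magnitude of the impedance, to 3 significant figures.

X_L = ωL = 316 Ω
X_C = 1/(ωC) = 254 Ω
Parallel: admittances add. Y = 1/R + 1/(jωL) + jωC
Y = (0.00800 + j0.000768) S
|Y| = 0.00804 S → |Z| = 1/|Y| = 124 Ω, ∠Z = −∠Y = -5.49°

124 Ω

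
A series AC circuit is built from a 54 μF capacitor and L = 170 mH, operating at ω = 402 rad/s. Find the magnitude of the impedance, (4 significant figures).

22.27 Ω

X_L = ωL = 68.34 Ω
X_C = 1/(ωC) = 46.07 Ω
Net reactance X = X_L − X_C = 22.27 Ω
Z = j22.27 Ω
|Z| = √(0² + 22.27²) = 22.27 Ω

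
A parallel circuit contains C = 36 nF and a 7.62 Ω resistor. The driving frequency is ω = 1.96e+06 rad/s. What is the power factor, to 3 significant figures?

X_C = 1/(ωC) = 14.2 Ω
Parallel: admittances add. Y = 1/R + jωC
Y = (0.131 + j0.0706) S
|Y| = 0.149 S → |Z| = 1/|Y| = 6.71 Ω, ∠Z = −∠Y = -28.3°
cos φ = cos(-28.3°) = 0.881

0.881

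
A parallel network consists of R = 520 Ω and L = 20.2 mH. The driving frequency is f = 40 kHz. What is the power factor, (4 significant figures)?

0.9948

ω = 2πf = 251300 rad/s
X_L = ωL = 5077 Ω
Parallel: admittances add. Y = 1/R + 1/(jωL)
Y = (0.001923 − j0.0001970) S
|Y| = 0.001933 S → |Z| = 1/|Y| = 517.3 Ω, ∠Z = −∠Y = 5.848°
cos φ = cos(5.848°) = 0.9948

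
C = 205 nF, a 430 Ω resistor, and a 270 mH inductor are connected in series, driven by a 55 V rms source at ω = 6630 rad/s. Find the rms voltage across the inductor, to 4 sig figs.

86.47 V

X_L = ωL = 1790 Ω
X_C = 1/(ωC) = 735.8 Ω
Net reactance X = X_L − X_C = 1054 Ω
Z = 430.0 + j1054 Ω
|Z| = √(430.0² + 1054²) = 1139 Ω
I = V/|Z| = 48.30 mA
V_L = I·|Z_L| = 0.04830 × 1790 = 86.47 V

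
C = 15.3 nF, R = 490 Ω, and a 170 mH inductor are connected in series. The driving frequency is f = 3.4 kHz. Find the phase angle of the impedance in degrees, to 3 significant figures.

ω = 2πf = 21360 rad/s
X_L = ωL = 3630 Ω
X_C = 1/(ωC) = 3060 Ω
Net reactance X = X_L − X_C = 572 Ω
Z = 490 + j572 Ω
|Z| = √(490² + 572²) = 753 Ω
∠Z = arctan(572/490) = 49.4°

49.4°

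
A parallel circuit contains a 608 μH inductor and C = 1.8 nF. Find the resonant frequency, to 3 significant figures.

152 kHz

ω₀ = 1/√(LC) = 1/√(0.000608 × 1.8e-09) = 955900 rad/s
f₀ = ω₀/(2π) = 152 kHz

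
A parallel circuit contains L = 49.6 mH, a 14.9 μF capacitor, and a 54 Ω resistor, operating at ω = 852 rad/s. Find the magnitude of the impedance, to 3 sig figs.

X_L = ωL = 42.3 Ω
X_C = 1/(ωC) = 78.8 Ω
Parallel: admittances add. Y = 1/R + 1/(jωL) + jωC
Y = (0.0185 − j0.0110) S
|Y| = 0.0215 S → |Z| = 1/|Y| = 46.5 Ω, ∠Z = −∠Y = 30.6°

46.5 Ω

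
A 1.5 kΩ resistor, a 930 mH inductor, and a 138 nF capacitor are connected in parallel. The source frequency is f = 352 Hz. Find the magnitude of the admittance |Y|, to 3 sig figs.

ω = 2πf = 2212 rad/s
X_L = ωL = 2060 Ω
X_C = 1/(ωC) = 3280 Ω
Parallel: admittances add. Y = 1/R + 1/(jωL) + jωC
Y = (0.000667 − j0.000181) S
|Y| = 0.000691 S → |Z| = 1/|Y| = 1450 Ω, ∠Z = −∠Y = 15.2°

691 μS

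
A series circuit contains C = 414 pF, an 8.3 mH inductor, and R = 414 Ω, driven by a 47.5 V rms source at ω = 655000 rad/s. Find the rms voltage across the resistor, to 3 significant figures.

10.9 V

X_L = ωL = 5440 Ω
X_C = 1/(ωC) = 3690 Ω
Net reactance X = X_L − X_C = 1750 Ω
Z = 414 + j1750 Ω
|Z| = √(414² + 1750²) = 1800 Ω
I = V/|Z| = 26.4 mA
V_R = I·|Z_R| = 0.0264 × 414 = 10.9 V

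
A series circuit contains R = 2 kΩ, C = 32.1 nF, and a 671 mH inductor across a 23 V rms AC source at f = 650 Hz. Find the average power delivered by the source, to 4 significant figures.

37.94 mW

ω = 2πf = 4084 rad/s
X_L = ωL = 2740 Ω
X_C = 1/(ωC) = 7628 Ω
Net reactance X = X_L − X_C = -4887 Ω
Z = 2000 − j4887 Ω
|Z| = √(2000² + 4887²) = 5281 Ω
∠Z = arctan(-4887/2000) = -67.74°
I = V/|Z| = 4.355 mA
P = VI cos φ = 23 × 0.004355 × cos(-67.74°) = 37.94 mW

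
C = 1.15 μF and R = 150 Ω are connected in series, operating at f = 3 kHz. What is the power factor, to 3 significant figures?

0.956

ω = 2πf = 18850 rad/s
X_C = 1/(ωC) = 46.1 Ω
Z = 150 − j46.1 Ω
|Z| = √(150² + 46.1²) = 157 Ω
∠Z = arctan(-46.1/150) = -17.1°
cos φ = cos(-17.1°) = 0.956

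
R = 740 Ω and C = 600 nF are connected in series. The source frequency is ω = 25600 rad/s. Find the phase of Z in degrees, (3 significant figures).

X_C = 1/(ωC) = 65.1 Ω
Z = 740 − j65.1 Ω
|Z| = √(740² + 65.1²) = 743 Ω
∠Z = arctan(-65.1/740) = -5.03°

-5.03°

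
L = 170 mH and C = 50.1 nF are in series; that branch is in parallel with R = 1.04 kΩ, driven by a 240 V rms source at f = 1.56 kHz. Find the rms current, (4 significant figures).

688.4 mA

ω = 2πf = 9802 rad/s
X_L = ωL = 1666 Ω
X_C = 1/(ωC) = 2036 Ω
Branch 1: Z₁ = R = 1040 Ω
Branch 2 (series LC): Z₂ = j(X_L − X_C) = −j370.1 Ω
Parallel: Z = Z₁Z₂/(Z₁+Z₂), |Z| = 348.7 Ω, ∠Z = -70.41°
I = V/|Z| = 240/348.7 = 688.4 mA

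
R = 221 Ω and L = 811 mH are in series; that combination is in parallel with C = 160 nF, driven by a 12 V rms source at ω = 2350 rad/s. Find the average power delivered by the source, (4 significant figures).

8.645 mW

X_L = ωL = 1906 Ω
X_C = 1/(ωC) = 2660 Ω
Branch 1 (R+jX_L): Z₁ = 221.0 + j1906 Ω, |Z₁| = 1919 Ω
Branch 2 (−jX_C): Z₂ = −j2660 Ω
Parallel: Z = Z₁Z₂/(Z₁+Z₂), |Z| = 6496 Ω, ∠Z = 67.04°
I = V/|Z| = 1.847 mA
P = VI cos φ = 12 × 0.001847 × cos(67.04°) = 8.645 mW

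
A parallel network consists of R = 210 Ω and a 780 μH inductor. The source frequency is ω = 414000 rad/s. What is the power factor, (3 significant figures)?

0.838

X_L = ωL = 323 Ω
Parallel: admittances add. Y = 1/R + 1/(jωL)
Y = (0.00476 − j0.00310) S
|Y| = 0.00568 S → |Z| = 1/|Y| = 176 Ω, ∠Z = −∠Y = 33.0°
cos φ = cos(33.0°) = 0.838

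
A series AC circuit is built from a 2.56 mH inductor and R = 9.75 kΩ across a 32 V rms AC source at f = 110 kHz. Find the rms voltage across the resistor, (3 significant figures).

31.5 V

ω = 2πf = 691200 rad/s
X_L = ωL = 1770 Ω
Z = 9750 + j1770 Ω
|Z| = √(9750² + 1770²) = 9910 Ω
I = V/|Z| = 3.23 mA
V_R = I·|Z_R| = 0.00323 × 9750 = 31.5 V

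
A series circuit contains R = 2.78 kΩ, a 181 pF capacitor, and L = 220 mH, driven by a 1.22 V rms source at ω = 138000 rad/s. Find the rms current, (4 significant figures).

X_L = ωL = 30360 Ω
X_C = 1/(ωC) = 40040 Ω
Net reactance X = X_L − X_C = -9675 Ω
Z = 2780 − j9675 Ω
|Z| = √(2780² + 9675²) = 10070 Ω
I = V/|Z| = 1.22/10070 = 121.2 μA

121.2 μA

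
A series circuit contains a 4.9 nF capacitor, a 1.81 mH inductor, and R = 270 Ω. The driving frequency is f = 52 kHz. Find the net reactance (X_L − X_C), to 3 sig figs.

-33.3 Ω

ω = 2πf = 326700 rad/s
X_L = ωL = 591 Ω
X_C = 1/(ωC) = 625 Ω
X = 591 − 625 = -33.3 Ω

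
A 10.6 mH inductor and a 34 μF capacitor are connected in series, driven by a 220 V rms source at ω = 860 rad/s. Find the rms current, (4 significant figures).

X_L = ωL = 9.116 Ω
X_C = 1/(ωC) = 34.20 Ω
Net reactance X = X_L − X_C = -25.08 Ω
Z = − j25.08 Ω
|Z| = √(0² + 25.08²) = 25.08 Ω
I = V/|Z| = 220/25.08 = 8.771 A

8.771 A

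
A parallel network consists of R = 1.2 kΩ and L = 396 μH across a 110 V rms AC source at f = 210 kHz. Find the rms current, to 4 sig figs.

ω = 2πf = 1.319e+06 rad/s
X_L = ωL = 522.5 Ω
Parallel: admittances add. Y = 1/R + 1/(jωL)
Y = (0.0008333 − j0.001914) S
|Y| = 0.002087 S → |Z| = 1/|Y| = 479.1 Ω, ∠Z = −∠Y = 66.47°
I = V/|Z| = 110/479.1 = 229.6 mA

229.6 mA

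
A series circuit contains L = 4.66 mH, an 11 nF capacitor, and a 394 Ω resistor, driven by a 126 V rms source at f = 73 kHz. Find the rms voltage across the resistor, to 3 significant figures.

ω = 2πf = 458700 rad/s
X_L = ωL = 2140 Ω
X_C = 1/(ωC) = 198 Ω
Net reactance X = X_L − X_C = 1940 Ω
Z = 394 + j1940 Ω
|Z| = √(394² + 1940²) = 1980 Ω
I = V/|Z| = 63.7 mA
V_R = I·|Z_R| = 0.0637 × 394 = 25.1 V

25.1 V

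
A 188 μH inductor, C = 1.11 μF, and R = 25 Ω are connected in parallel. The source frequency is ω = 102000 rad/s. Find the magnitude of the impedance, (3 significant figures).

X_L = ωL = 19.2 Ω
X_C = 1/(ωC) = 8.83 Ω
Parallel: admittances add. Y = 1/R + 1/(jωL) + jωC
Y = (0.0400 + j0.0611) S
|Y| = 0.0730 S → |Z| = 1/|Y| = 13.7 Ω, ∠Z = −∠Y = -56.8°

13.7 Ω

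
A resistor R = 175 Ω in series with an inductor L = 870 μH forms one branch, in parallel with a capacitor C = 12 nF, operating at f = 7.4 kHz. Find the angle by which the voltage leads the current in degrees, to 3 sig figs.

ω = 2πf = 46500 rad/s
X_L = ωL = 40.5 Ω
X_C = 1/(ωC) = 1790 Ω
Branch 1 (R+jX_L): Z₁ = 175 + j40.5 Ω, |Z₁| = 180 Ω
Branch 2 (−jX_C): Z₂ = −j1790 Ω
Parallel: Z = Z₁Z₂/(Z₁+Z₂), |Z| = 183 Ω, ∠Z = 7.31°

7.31°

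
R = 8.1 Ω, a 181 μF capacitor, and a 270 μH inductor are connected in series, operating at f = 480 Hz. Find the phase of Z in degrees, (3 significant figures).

-7.16°

ω = 2πf = 3016 rad/s
X_L = ωL = 0.814 Ω
X_C = 1/(ωC) = 1.83 Ω
Net reactance X = X_L − X_C = -1.02 Ω
Z = 8.10 − j1.02 Ω
|Z| = √(8.10² + 1.02²) = 8.16 Ω
∠Z = arctan(-1.02/8.10) = -7.16°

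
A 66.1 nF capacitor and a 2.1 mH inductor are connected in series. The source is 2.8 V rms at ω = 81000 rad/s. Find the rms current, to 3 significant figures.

168 mA

X_L = ωL = 170 Ω
X_C = 1/(ωC) = 187 Ω
Net reactance X = X_L − X_C = -16.7 Ω
Z = − j16.7 Ω
|Z| = √(0² + 16.7²) = 16.7 Ω
I = V/|Z| = 2.8/16.7 = 168 mA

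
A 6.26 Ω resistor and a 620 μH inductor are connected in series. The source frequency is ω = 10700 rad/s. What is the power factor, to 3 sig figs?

X_L = ωL = 6.63 Ω
Z = 6.26 + j6.63 Ω
|Z| = √(6.26² + 6.63²) = 9.12 Ω
∠Z = arctan(6.63/6.26) = 46.7°
cos φ = cos(46.7°) = 0.686

0.686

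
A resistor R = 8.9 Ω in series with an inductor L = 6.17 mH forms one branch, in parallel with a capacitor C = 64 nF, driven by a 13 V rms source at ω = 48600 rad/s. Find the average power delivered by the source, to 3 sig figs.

X_L = ωL = 300 Ω
X_C = 1/(ωC) = 322 Ω
Branch 1 (R+jX_L): Z₁ = 8.90 + j300 Ω, |Z₁| = 300 Ω
Branch 2 (−jX_C): Z₂ = −j322 Ω
Parallel: Z = Z₁Z₂/(Z₁+Z₂), |Z| = 4120 Ω, ∠Z = 65.9°
I = V/|Z| = 3.15 mA
P = VI cos φ = 13 × 0.00315 × cos(65.9°) = 16.7 mW

16.7 mW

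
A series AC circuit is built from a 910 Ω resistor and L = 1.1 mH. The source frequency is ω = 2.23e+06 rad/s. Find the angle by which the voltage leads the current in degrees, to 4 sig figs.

69.65°

X_L = ωL = 2453 Ω
Z = 910.0 + j2453 Ω
|Z| = √(910.0² + 2453²) = 2616 Ω
∠Z = arctan(2453/910.0) = 69.65°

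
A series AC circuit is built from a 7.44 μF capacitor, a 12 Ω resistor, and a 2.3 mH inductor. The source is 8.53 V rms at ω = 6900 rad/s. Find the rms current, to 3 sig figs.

681 mA

X_L = ωL = 15.9 Ω
X_C = 1/(ωC) = 19.5 Ω
Net reactance X = X_L − X_C = -3.61 Ω
Z = 12.0 − j3.61 Ω
|Z| = √(12.0² + 3.61²) = 12.5 Ω
I = V/|Z| = 8.53/12.5 = 681 mA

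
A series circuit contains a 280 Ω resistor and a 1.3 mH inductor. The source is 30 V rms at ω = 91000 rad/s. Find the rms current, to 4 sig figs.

98.70 mA

X_L = ωL = 118.3 Ω
Z = 280.0 + j118.3 Ω
|Z| = √(280.0² + 118.3²) = 304.0 Ω
I = V/|Z| = 30/304.0 = 98.70 mA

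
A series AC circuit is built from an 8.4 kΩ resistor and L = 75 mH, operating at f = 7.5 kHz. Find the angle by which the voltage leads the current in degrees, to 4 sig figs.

22.82°

ω = 2πf = 47120 rad/s
X_L = ωL = 3534 Ω
Z = 8400 + j3534 Ω
|Z| = √(8400² + 3534²) = 9113 Ω
∠Z = arctan(3534/8400) = 22.82°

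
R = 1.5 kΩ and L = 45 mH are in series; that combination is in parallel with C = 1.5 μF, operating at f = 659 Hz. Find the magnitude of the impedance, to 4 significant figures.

162.2 Ω

ω = 2πf = 4141 rad/s
X_L = ωL = 186.3 Ω
X_C = 1/(ωC) = 161.0 Ω
Branch 1 (R+jX_L): Z₁ = 1500 + j186.3 Ω, |Z₁| = 1512 Ω
Branch 2 (−jX_C): Z₂ = −j161.0 Ω
Parallel: Z = Z₁Z₂/(Z₁+Z₂), |Z| = 162.2 Ω, ∠Z = -83.89°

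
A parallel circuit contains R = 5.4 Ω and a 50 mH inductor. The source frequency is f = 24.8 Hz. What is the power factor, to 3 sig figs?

0.822

ω = 2πf = 155.8 rad/s
X_L = ωL = 7.79 Ω
Parallel: admittances add. Y = 1/R + 1/(jωL)
Y = (0.185 − j0.128) S
|Y| = 0.225 S → |Z| = 1/|Y| = 4.44 Ω, ∠Z = −∠Y = 34.7°
cos φ = cos(34.7°) = 0.822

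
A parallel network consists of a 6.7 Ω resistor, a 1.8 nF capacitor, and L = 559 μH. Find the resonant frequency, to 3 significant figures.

ω₀ = 1/√(LC) = 1/√(0.000559 × 1.8e-09) = 996900 rad/s
f₀ = ω₀/(2π) = 159 kHz

159 kHz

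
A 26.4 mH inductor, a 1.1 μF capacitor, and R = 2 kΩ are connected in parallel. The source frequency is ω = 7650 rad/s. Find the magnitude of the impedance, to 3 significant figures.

X_L = ωL = 202 Ω
X_C = 1/(ωC) = 119 Ω
Parallel: admittances add. Y = 1/R + 1/(jωL) + jωC
Y = (0.000500 + j0.00346) S
|Y| = 0.00350 S → |Z| = 1/|Y| = 286 Ω, ∠Z = −∠Y = -81.8°

286 Ω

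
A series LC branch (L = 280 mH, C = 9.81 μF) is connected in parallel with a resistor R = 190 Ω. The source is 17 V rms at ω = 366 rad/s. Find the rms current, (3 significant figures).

132 mA

X_L = ωL = 102 Ω
X_C = 1/(ωC) = 279 Ω
Branch 1: Z₁ = R = 190 Ω
Branch 2 (series LC): Z₂ = j(X_L − X_C) = −j176 Ω
Parallel: Z = Z₁Z₂/(Z₁+Z₂), |Z| = 129 Ω, ∠Z = -47.2°
I = V/|Z| = 17/129 = 132 mA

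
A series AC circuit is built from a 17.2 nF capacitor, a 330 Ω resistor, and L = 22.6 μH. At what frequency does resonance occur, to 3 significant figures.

255 kHz

ω₀ = 1/√(LC) = 1/√(2.26e-05 × 1.72e-08) = 1.604e+06 rad/s
f₀ = ω₀/(2π) = 255 kHz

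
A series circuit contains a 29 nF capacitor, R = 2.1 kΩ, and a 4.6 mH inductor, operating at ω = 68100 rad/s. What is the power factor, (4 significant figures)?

X_L = ωL = 313.3 Ω
X_C = 1/(ωC) = 506.4 Ω
Net reactance X = X_L − X_C = -193.1 Ω
Z = 2100 − j193.1 Ω
|Z| = √(2100² + 193.1²) = 2109 Ω
∠Z = arctan(-193.1/2100) = -5.254°
cos φ = cos(-5.254°) = 0.9958

0.9958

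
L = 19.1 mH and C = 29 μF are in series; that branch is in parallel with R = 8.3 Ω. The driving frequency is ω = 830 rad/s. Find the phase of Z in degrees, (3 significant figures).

-17.9°

X_L = ωL = 15.9 Ω
X_C = 1/(ωC) = 41.5 Ω
Branch 1: Z₁ = R = 8.30 Ω
Branch 2 (series LC): Z₂ = j(X_L − X_C) = −j25.7 Ω
Parallel: Z = Z₁Z₂/(Z₁+Z₂), |Z| = 7.90 Ω, ∠Z = -17.9°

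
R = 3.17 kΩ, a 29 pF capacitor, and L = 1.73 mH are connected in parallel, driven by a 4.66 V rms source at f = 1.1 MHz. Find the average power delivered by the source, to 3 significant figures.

6.85 mW

ω = 2πf = 6.912e+06 rad/s
X_L = ωL = 12000 Ω
X_C = 1/(ωC) = 4990 Ω
Parallel: admittances add. Y = 1/R + 1/(jωL) + jωC
Y = (0.000315 + j0.000117) S
|Y| = 0.000336 S → |Z| = 1/|Y| = 2970 Ω, ∠Z = −∠Y = -20.3°
I = V/|Z| = 1.57 mA
P = VI cos φ = 4.66 × 0.00157 × cos(-20.3°) = 6.85 mW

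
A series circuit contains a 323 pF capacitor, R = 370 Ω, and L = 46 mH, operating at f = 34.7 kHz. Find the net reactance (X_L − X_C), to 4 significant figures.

ω = 2πf = 218000 rad/s
X_L = ωL = 10030 Ω
X_C = 1/(ωC) = 14200 Ω
X = 10030 − 14200 = -4171 Ω

-4171 Ω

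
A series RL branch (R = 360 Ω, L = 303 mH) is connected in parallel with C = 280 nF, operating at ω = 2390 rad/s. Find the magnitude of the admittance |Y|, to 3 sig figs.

X_L = ωL = 724 Ω
X_C = 1/(ωC) = 1490 Ω
Branch 1 (R+jX_L): Z₁ = 360 + j724 Ω, |Z₁| = 809 Ω
Branch 2 (−jX_C): Z₂ = −j1490 Ω
Parallel: Z = Z₁Z₂/(Z₁+Z₂), |Z| = 1420 Ω, ∠Z = 38.5°
|Y| = 1/|Z| = 703 μS

703 μS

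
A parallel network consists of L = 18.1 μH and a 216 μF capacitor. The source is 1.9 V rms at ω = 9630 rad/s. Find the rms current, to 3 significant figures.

X_L = ωL = 0.174 Ω
X_C = 1/(ωC) = 0.481 Ω
Parallel: admittances add. Y = 1/(jωL) + jωC
Y = (0 − j3.66) S
|Y| = 3.66 S → |Z| = 1/|Y| = 0.273 Ω, ∠Z = −∠Y = 90.0°
I = V/|Z| = 1.9/0.273 = 6.95 A

6.95 A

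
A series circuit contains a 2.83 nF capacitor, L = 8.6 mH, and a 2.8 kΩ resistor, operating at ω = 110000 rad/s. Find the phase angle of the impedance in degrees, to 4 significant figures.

-38.99°

X_L = ωL = 946.0 Ω
X_C = 1/(ωC) = 3212 Ω
Net reactance X = X_L − X_C = -2266 Ω
Z = 2800 − j2266 Ω
|Z| = √(2800² + 2266²) = 3602 Ω
∠Z = arctan(-2266/2800) = -38.99°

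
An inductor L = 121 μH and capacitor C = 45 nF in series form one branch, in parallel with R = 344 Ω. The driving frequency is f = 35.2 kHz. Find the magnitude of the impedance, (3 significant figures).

ω = 2πf = 221200 rad/s
X_L = ωL = 26.8 Ω
X_C = 1/(ωC) = 100 Ω
Branch 1: Z₁ = R = 344 Ω
Branch 2 (series LC): Z₂ = j(X_L − X_C) = −j73.7 Ω
Parallel: Z = Z₁Z₂/(Z₁+Z₂), |Z| = 72.1 Ω, ∠Z = -77.9°

72.1 Ω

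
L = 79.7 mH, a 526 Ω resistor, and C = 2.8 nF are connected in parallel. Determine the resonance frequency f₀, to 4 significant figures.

10.65 kHz

ω₀ = 1/√(LC) = 1/√(0.0797 × 2.8e-09) = 66940 rad/s
f₀ = ω₀/(2π) = 10.65 kHz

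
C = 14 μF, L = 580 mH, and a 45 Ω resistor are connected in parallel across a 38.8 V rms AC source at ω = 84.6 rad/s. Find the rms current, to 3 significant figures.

1.14 A

X_L = ωL = 49.1 Ω
X_C = 1/(ωC) = 844 Ω
Parallel: admittances add. Y = 1/R + 1/(jωL) + jωC
Y = (0.0222 − j0.0192) S
|Y| = 0.0294 S → |Z| = 1/|Y| = 34.1 Ω, ∠Z = −∠Y = 40.8°
I = V/|Z| = 38.8/34.1 = 1.14 A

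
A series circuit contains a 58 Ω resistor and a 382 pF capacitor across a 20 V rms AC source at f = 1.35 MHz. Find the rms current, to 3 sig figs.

ω = 2πf = 8.482e+06 rad/s
X_C = 1/(ωC) = 309 Ω
Z = 58.0 − j309 Ω
|Z| = √(58.0² + 309²) = 314 Ω
I = V/|Z| = 20/314 = 63.7 mA

63.7 mA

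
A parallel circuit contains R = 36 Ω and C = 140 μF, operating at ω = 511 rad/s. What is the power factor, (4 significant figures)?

0.3620

X_C = 1/(ωC) = 13.98 Ω
Parallel: admittances add. Y = 1/R + jωC
Y = (0.02778 + j0.07154) S
|Y| = 0.07674 S → |Z| = 1/|Y| = 13.03 Ω, ∠Z = −∠Y = -68.78°
cos φ = cos(-68.78°) = 0.3620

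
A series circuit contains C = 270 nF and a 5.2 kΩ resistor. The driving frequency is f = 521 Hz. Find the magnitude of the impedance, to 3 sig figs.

5320 Ω

ω = 2πf = 3274 rad/s
X_C = 1/(ωC) = 1130 Ω
Z = 5200 − j1130 Ω
|Z| = √(5200² + 1130²) = 5320 Ω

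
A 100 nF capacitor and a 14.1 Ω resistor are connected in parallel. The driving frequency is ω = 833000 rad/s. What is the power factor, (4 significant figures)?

0.6483

X_C = 1/(ωC) = 12.00 Ω
Parallel: admittances add. Y = 1/R + jωC
Y = (0.07092 + j0.08330) S
|Y| = 0.1094 S → |Z| = 1/|Y| = 9.141 Ω, ∠Z = −∠Y = -49.59°
cos φ = cos(-49.59°) = 0.6483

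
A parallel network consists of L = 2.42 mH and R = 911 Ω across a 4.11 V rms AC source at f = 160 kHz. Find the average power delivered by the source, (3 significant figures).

18.5 mW

ω = 2πf = 1.005e+06 rad/s
X_L = ωL = 2430 Ω
Parallel: admittances add. Y = 1/R + 1/(jωL)
Y = (0.00110 − j0.000411) S
|Y| = 0.00117 S → |Z| = 1/|Y| = 853 Ω, ∠Z = −∠Y = 20.5°
I = V/|Z| = 4.82 mA
P = VI cos φ = 4.11 × 0.00482 × cos(20.5°) = 18.5 mW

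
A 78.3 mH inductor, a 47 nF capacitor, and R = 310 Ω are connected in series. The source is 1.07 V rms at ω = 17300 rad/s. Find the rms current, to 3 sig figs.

3.20 mA

X_L = ωL = 1350 Ω
X_C = 1/(ωC) = 1230 Ω
Net reactance X = X_L − X_C = 125 Ω
Z = 310 + j125 Ω
|Z| = √(310² + 125²) = 334 Ω
I = V/|Z| = 1.07/334 = 3.20 mA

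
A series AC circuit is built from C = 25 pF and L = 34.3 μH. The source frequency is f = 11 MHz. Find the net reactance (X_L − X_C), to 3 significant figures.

ω = 2πf = 6.912e+07 rad/s
X_L = ωL = 2370 Ω
X_C = 1/(ωC) = 579 Ω
X = 2370 − 579 = 1790 Ω

1790 Ω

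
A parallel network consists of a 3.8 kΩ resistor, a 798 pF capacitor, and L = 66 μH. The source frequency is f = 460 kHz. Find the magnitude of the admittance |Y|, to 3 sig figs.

2.95 mS

ω = 2πf = 2.89e+06 rad/s
X_L = ωL = 191 Ω
X_C = 1/(ωC) = 434 Ω
Parallel: admittances add. Y = 1/R + 1/(jωL) + jωC
Y = (0.000263 − j0.00294) S
|Y| = 0.00295 S → |Z| = 1/|Y| = 339 Ω, ∠Z = −∠Y = 84.9°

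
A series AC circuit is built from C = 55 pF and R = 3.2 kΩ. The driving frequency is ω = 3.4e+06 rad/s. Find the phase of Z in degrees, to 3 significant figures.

X_C = 1/(ωC) = 5350 Ω
Z = 3200 − j5350 Ω
|Z| = √(3200² + 5350²) = 6230 Ω
∠Z = arctan(-5350/3200) = -59.1°

-59.1°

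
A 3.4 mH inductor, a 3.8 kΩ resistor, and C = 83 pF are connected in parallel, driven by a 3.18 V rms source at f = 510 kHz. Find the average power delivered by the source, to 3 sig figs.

ω = 2πf = 3.204e+06 rad/s
X_L = ωL = 10900 Ω
X_C = 1/(ωC) = 3760 Ω
Parallel: admittances add. Y = 1/R + 1/(jωL) + jωC
Y = (0.000263 + j0.000174) S
|Y| = 0.000316 S → |Z| = 1/|Y| = 3170 Ω, ∠Z = −∠Y = -33.5°
I = V/|Z| = 1.00 mA
P = VI cos φ = 3.18 × 0.00100 × cos(-33.5°) = 2.66 mW

2.66 mW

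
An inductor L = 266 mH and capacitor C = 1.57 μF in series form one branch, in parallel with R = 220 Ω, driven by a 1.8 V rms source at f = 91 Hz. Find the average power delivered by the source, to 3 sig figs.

ω = 2πf = 571.8 rad/s
X_L = ωL = 152 Ω
X_C = 1/(ωC) = 1110 Ω
Branch 1: Z₁ = R = 220 Ω
Branch 2 (series LC): Z₂ = j(X_L − X_C) = −j962 Ω
Parallel: Z = Z₁Z₂/(Z₁+Z₂), |Z| = 214 Ω, ∠Z = -12.9°
I = V/|Z| = 8.39 mA
P = VI cos φ = 1.8 × 0.00839 × cos(-12.9°) = 14.7 mW

14.7 mW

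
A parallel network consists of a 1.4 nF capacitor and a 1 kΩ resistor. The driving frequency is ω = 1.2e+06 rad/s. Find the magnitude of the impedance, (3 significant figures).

X_C = 1/(ωC) = 595 Ω
Parallel: admittances add. Y = 1/R + jωC
Y = (0.00100 + j0.00168) S
|Y| = 0.00196 S → |Z| = 1/|Y| = 511 Ω, ∠Z = −∠Y = -59.2°

511 Ω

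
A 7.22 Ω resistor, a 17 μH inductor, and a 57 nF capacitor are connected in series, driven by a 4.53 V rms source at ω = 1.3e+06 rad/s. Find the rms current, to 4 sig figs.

403.3 mA

X_L = ωL = 22.10 Ω
X_C = 1/(ωC) = 13.50 Ω
Net reactance X = X_L − X_C = 8.605 Ω
Z = 7.220 + j8.605 Ω
|Z| = √(7.220² + 8.605²) = 11.23 Ω
I = V/|Z| = 4.53/11.23 = 403.3 mA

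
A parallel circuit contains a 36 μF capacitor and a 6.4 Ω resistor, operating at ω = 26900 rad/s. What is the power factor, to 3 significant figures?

0.159

X_C = 1/(ωC) = 1.03 Ω
Parallel: admittances add. Y = 1/R + jωC
Y = (0.156 + j0.968) S
|Y| = 0.981 S → |Z| = 1/|Y| = 1.02 Ω, ∠Z = −∠Y = -80.8°
cos φ = cos(-80.8°) = 0.159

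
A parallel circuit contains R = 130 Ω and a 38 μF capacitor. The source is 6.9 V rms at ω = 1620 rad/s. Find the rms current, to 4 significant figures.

428.1 mA

X_C = 1/(ωC) = 16.24 Ω
Parallel: admittances add. Y = 1/R + jωC
Y = (0.007692 + j0.06156) S
|Y| = 0.06204 S → |Z| = 1/|Y| = 16.12 Ω, ∠Z = −∠Y = -82.88°
I = V/|Z| = 6.9/16.12 = 428.1 mA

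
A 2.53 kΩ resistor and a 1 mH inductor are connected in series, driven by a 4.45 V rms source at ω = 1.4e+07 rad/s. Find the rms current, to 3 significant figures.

313 μA

X_L = ωL = 14000 Ω
Z = 2530 + j14000 Ω
|Z| = √(2530² + 14000²) = 14200 Ω
I = V/|Z| = 4.45/14200 = 313 μA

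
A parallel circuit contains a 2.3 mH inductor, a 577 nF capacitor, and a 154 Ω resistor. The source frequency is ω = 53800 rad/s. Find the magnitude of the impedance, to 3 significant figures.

41.9 Ω

X_L = ωL = 124 Ω
X_C = 1/(ωC) = 32.2 Ω
Parallel: admittances add. Y = 1/R + 1/(jωL) + jωC
Y = (0.00649 + j0.0230) S
|Y| = 0.0239 S → |Z| = 1/|Y| = 41.9 Ω, ∠Z = −∠Y = -74.2°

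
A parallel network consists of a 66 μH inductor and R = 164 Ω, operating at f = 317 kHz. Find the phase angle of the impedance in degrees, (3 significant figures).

51.3°

ω = 2πf = 1.992e+06 rad/s
X_L = ωL = 131 Ω
Parallel: admittances add. Y = 1/R + 1/(jωL)
Y = (0.00610 − j0.00761) S
|Y| = 0.00975 S → |Z| = 1/|Y| = 103 Ω, ∠Z = −∠Y = 51.3°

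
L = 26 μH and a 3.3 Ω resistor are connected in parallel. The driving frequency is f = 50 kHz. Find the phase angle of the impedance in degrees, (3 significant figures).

22.0°

ω = 2πf = 314200 rad/s
X_L = ωL = 8.17 Ω
Parallel: admittances add. Y = 1/R + 1/(jωL)
Y = (0.303 − j0.122) S
|Y| = 0.327 S → |Z| = 1/|Y| = 3.06 Ω, ∠Z = −∠Y = 22.0°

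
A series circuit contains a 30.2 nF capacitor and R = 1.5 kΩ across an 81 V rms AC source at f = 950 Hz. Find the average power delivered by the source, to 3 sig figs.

298 mW

ω = 2πf = 5969 rad/s
X_C = 1/(ωC) = 5550 Ω
Z = 1500 − j5550 Ω
|Z| = √(1500² + 5550²) = 5750 Ω
∠Z = arctan(-5550/1500) = -74.9°
I = V/|Z| = 14.1 mA
P = VI cos φ = 81 × 0.0141 × cos(-74.9°) = 298 mW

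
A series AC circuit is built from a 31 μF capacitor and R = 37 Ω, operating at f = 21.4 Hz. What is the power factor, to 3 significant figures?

ω = 2πf = 134.5 rad/s
X_C = 1/(ωC) = 240 Ω
Z = 37.0 − j240 Ω
|Z| = √(37.0² + 240²) = 243 Ω
∠Z = arctan(-240/37.0) = -81.2°
cos φ = cos(-81.2°) = 0.152

0.152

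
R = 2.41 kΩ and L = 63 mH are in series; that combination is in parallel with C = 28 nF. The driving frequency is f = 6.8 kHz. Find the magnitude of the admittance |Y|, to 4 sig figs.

1.007 mS

ω = 2πf = 42730 rad/s
X_L = ωL = 2692 Ω
X_C = 1/(ωC) = 835.9 Ω
Branch 1 (R+jX_L): Z₁ = 2410 + j2692 Ω, |Z₁| = 3613 Ω
Branch 2 (−jX_C): Z₂ = −j835.9 Ω
Parallel: Z = Z₁Z₂/(Z₁+Z₂), |Z| = 992.9 Ω, ∠Z = -79.44°
|Y| = 1/|Z| = 1.007 mS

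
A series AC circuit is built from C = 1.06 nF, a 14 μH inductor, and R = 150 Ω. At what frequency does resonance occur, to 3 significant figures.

ω₀ = 1/√(LC) = 1/√(1.4e-05 × 1.06e-09) = 8.209e+06 rad/s
f₀ = ω₀/(2π) = 1.31 MHz

1.31 MHz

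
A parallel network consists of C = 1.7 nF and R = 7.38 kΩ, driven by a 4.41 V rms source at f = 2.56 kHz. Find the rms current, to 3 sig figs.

ω = 2πf = 16080 rad/s
X_C = 1/(ωC) = 36600 Ω
Parallel: admittances add. Y = 1/R + jωC
Y = (0.000136 + j2.73e-05) S
|Y| = 0.000138 S → |Z| = 1/|Y| = 7230 Ω, ∠Z = −∠Y = -11.4°
I = V/|Z| = 4.41/7230 = 610 μA

610 μA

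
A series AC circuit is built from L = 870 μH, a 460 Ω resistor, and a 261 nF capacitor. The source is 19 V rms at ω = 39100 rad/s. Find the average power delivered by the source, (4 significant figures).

X_L = ωL = 34.02 Ω
X_C = 1/(ωC) = 97.99 Ω
Net reactance X = X_L − X_C = -63.97 Ω
Z = 460.0 − j63.97 Ω
|Z| = √(460.0² + 63.97²) = 464.4 Ω
∠Z = arctan(-63.97/460.0) = -7.917°
I = V/|Z| = 40.91 mA
P = VI cos φ = 19 × 0.04091 × cos(-7.917°) = 769.9 mW

769.9 mW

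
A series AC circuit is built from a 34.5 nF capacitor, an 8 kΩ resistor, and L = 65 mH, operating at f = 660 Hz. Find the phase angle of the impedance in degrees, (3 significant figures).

-40.0°

ω = 2πf = 4147 rad/s
X_L = ωL = 270 Ω
X_C = 1/(ωC) = 6990 Ω
Net reactance X = X_L − X_C = -6720 Ω
Z = 8000 − j6720 Ω
|Z| = √(8000² + 6720²) = 10400 Ω
∠Z = arctan(-6720/8000) = -40.0°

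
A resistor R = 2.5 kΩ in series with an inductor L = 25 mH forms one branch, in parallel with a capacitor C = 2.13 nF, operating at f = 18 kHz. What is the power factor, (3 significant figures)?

0.972

ω = 2πf = 113100 rad/s
X_L = ωL = 2830 Ω
X_C = 1/(ωC) = 4150 Ω
Branch 1 (R+jX_L): Z₁ = 2500 + j2830 Ω, |Z₁| = 3770 Ω
Branch 2 (−jX_C): Z₂ = −j4150 Ω
Parallel: Z = Z₁Z₂/(Z₁+Z₂), |Z| = 5540 Ω, ∠Z = -13.6°
cos φ = cos(-13.6°) = 0.972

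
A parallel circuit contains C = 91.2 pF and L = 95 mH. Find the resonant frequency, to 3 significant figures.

ω₀ = 1/√(LC) = 1/√(0.095 × 9.12e-11) = 339700 rad/s
f₀ = ω₀/(2π) = 54.1 kHz

54.1 kHz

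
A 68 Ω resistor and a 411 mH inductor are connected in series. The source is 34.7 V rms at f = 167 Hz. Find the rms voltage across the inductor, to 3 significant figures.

ω = 2πf = 1049 rad/s
X_L = ωL = 431 Ω
Z = 68.0 + j431 Ω
|Z| = √(68.0² + 431²) = 437 Ω
I = V/|Z| = 79.5 mA
V_L = I·|Z_L| = 0.0795 × 431 = 34.3 V

34.3 V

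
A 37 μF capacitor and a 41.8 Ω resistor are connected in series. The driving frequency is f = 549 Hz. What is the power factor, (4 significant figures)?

ω = 2πf = 3449 rad/s
X_C = 1/(ωC) = 7.835 Ω
Z = 41.80 − j7.835 Ω
|Z| = √(41.80² + 7.835²) = 42.53 Ω
∠Z = arctan(-7.835/41.80) = -10.62°
cos φ = cos(-10.62°) = 0.9829

0.9829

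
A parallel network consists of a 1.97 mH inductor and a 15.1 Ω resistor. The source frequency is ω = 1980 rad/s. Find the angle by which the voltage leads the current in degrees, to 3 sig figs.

75.5°

X_L = ωL = 3.90 Ω
Parallel: admittances add. Y = 1/R + 1/(jωL)
Y = (0.0662 − j0.256) S
|Y| = 0.265 S → |Z| = 1/|Y| = 3.78 Ω, ∠Z = −∠Y = 75.5°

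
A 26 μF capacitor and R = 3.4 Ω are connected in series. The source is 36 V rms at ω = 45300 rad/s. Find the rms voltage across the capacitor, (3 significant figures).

X_C = 1/(ωC) = 0.849 Ω
Z = 3.40 − j0.849 Ω
|Z| = √(3.40² + 0.849²) = 3.50 Ω
I = V/|Z| = 10.3 A
V_C = I·|Z_C| = 10.3 × 0.849 = 8.72 V

8.72 V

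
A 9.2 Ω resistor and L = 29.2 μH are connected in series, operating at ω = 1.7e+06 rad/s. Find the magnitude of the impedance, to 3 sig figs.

50.5 Ω

X_L = ωL = 49.6 Ω
Z = 9.20 + j49.6 Ω
|Z| = √(9.20² + 49.6²) = 50.5 Ω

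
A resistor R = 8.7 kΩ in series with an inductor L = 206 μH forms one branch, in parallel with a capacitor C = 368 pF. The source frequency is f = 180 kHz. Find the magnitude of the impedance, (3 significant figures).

2330 Ω

ω = 2πf = 1.131e+06 rad/s
X_L = ωL = 233 Ω
X_C = 1/(ωC) = 2400 Ω
Branch 1 (R+jX_L): Z₁ = 8700 + j233 Ω, |Z₁| = 8700 Ω
Branch 2 (−jX_C): Z₂ = −j2400 Ω
Parallel: Z = Z₁Z₂/(Z₁+Z₂), |Z| = 2330 Ω, ∠Z = -74.5°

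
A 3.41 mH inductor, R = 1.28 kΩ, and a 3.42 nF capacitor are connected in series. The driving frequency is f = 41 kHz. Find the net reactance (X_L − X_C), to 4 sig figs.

-256.6 Ω

ω = 2πf = 257600 rad/s
X_L = ωL = 878.5 Ω
X_C = 1/(ωC) = 1135 Ω
X = 878.5 − 1135 = -256.6 Ω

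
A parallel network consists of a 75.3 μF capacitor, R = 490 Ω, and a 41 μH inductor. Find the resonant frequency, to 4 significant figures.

2.864 kHz

ω₀ = 1/√(LC) = 1/√(4.1e-05 × 7.53e-05) = 18000 rad/s
f₀ = ω₀/(2π) = 2.864 kHz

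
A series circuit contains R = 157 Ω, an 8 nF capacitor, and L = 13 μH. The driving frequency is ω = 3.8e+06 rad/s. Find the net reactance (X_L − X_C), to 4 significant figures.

X_L = ωL = 49.40 Ω
X_C = 1/(ωC) = 32.89 Ω
X = 49.40 − 32.89 = 16.51 Ω

16.51 Ω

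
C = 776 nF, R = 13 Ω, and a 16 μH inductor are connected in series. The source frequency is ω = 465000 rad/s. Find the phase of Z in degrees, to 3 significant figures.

19.8°

X_L = ωL = 7.44 Ω
X_C = 1/(ωC) = 2.77 Ω
Net reactance X = X_L − X_C = 4.67 Ω
Z = 13.0 + j4.67 Ω
|Z| = √(13.0² + 4.67²) = 13.8 Ω
∠Z = arctan(4.67/13.0) = 19.8°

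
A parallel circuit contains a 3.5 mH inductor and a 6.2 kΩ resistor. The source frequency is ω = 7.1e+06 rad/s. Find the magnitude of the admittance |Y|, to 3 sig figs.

166 μS

X_L = ωL = 24800 Ω
Parallel: admittances add. Y = 1/R + 1/(jωL)
Y = (0.000161 − j4.02e-05) S
|Y| = 0.000166 S → |Z| = 1/|Y| = 6020 Ω, ∠Z = −∠Y = 14.0°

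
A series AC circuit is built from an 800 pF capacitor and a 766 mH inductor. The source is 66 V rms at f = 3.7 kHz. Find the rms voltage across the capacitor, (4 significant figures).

98.68 V

ω = 2πf = 23250 rad/s
X_L = ωL = 17810 Ω
X_C = 1/(ωC) = 53770 Ω
Net reactance X = X_L − X_C = -35960 Ω
Z = − j35960 Ω
|Z| = √(0² + 35960²) = 35960 Ω
I = V/|Z| = 1.835 mA
V_C = I·|Z_C| = 0.001835 × 53770 = 98.68 V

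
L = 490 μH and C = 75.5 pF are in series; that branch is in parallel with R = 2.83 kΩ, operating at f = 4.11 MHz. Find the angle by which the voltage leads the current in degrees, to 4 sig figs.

13.12°

ω = 2πf = 2.582e+07 rad/s
X_L = ωL = 12650 Ω
X_C = 1/(ωC) = 512.9 Ω
Branch 1: Z₁ = R = 2830 Ω
Branch 2 (series LC): Z₂ = j(X_L − X_C) = j12140 Ω
Parallel: Z = Z₁Z₂/(Z₁+Z₂), |Z| = 2756 Ω, ∠Z = 13.12°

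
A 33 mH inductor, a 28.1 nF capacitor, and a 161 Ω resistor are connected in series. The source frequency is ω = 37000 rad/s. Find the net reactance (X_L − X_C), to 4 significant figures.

X_L = ωL = 1221 Ω
X_C = 1/(ωC) = 961.8 Ω
X = 1221 − 961.8 = 259.2 Ω

259.2 Ω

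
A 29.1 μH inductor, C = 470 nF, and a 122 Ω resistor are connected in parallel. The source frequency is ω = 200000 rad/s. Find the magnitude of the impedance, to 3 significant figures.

X_L = ωL = 5.82 Ω
X_C = 1/(ωC) = 10.6 Ω
Parallel: admittances add. Y = 1/R + 1/(jωL) + jωC
Y = (0.00820 − j0.0778) S
|Y| = 0.0783 S → |Z| = 1/|Y| = 12.8 Ω, ∠Z = −∠Y = 84.0°

12.8 Ω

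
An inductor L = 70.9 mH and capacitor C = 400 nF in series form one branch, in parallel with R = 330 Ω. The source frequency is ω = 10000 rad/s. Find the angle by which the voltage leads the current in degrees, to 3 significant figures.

35.7°

X_L = ωL = 709 Ω
X_C = 1/(ωC) = 250 Ω
Branch 1: Z₁ = R = 330 Ω
Branch 2 (series LC): Z₂ = j(X_L − X_C) = j459 Ω
Parallel: Z = Z₁Z₂/(Z₁+Z₂), |Z| = 268 Ω, ∠Z = 35.7°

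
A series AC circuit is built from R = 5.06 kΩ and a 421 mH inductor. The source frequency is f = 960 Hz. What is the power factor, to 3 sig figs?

ω = 2πf = 6032 rad/s
X_L = ωL = 2540 Ω
Z = 5060 + j2540 Ω
|Z| = √(5060² + 2540²) = 5660 Ω
∠Z = arctan(2540/5060) = 26.7°
cos φ = cos(26.7°) = 0.894

0.894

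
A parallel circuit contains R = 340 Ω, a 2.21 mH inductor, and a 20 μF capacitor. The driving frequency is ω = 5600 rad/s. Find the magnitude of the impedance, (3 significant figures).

31.9 Ω

X_L = ωL = 12.4 Ω
X_C = 1/(ωC) = 8.93 Ω
Parallel: admittances add. Y = 1/R + 1/(jωL) + jωC
Y = (0.00294 + j0.0312) S
|Y| = 0.0313 S → |Z| = 1/|Y| = 31.9 Ω, ∠Z = −∠Y = -84.6°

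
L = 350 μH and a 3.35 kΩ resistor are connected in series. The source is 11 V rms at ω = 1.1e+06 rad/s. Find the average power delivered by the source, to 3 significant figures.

X_L = ωL = 385 Ω
Z = 3350 + j385 Ω
|Z| = √(3350² + 385²) = 3370 Ω
∠Z = arctan(385/3350) = 6.56°
I = V/|Z| = 3.26 mA
P = VI cos φ = 11 × 0.00326 × cos(6.56°) = 35.6 mW

35.6 mW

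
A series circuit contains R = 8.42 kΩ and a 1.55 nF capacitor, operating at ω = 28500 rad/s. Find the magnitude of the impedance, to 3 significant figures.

24200 Ω

X_C = 1/(ωC) = 22600 Ω
Z = 8420 − j22600 Ω
|Z| = √(8420² + 22600²) = 24200 Ω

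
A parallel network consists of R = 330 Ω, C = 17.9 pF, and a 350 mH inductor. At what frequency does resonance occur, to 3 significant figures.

63.6 kHz

ω₀ = 1/√(LC) = 1/√(0.35 × 1.79e-11) = 399500 rad/s
f₀ = ω₀/(2π) = 63.6 kHz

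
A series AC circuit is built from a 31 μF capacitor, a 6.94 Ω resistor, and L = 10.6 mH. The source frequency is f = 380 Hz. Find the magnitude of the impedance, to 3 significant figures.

13.7 Ω

ω = 2πf = 2388 rad/s
X_L = ωL = 25.3 Ω
X_C = 1/(ωC) = 13.5 Ω
Net reactance X = X_L − X_C = 11.8 Ω
Z = 6.94 + j11.8 Ω
|Z| = √(6.94² + 11.8²) = 13.7 Ω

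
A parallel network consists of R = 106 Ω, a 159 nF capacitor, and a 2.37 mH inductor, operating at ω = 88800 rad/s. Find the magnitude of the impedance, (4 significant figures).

X_L = ωL = 210.5 Ω
X_C = 1/(ωC) = 70.83 Ω
Parallel: admittances add. Y = 1/R + 1/(jωL) + jωC
Y = (0.009434 + j0.009368) S
|Y| = 0.01329 S → |Z| = 1/|Y| = 75.22 Ω, ∠Z = −∠Y = -44.80°

75.22 Ω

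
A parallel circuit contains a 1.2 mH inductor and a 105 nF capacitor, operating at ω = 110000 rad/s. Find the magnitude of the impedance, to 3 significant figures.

252 Ω

X_L = ωL = 132 Ω
X_C = 1/(ωC) = 86.6 Ω
Parallel: admittances add. Y = 1/(jωL) + jωC
Y = (0 + j0.00397) S
|Y| = 0.00397 S → |Z| = 1/|Y| = 252 Ω, ∠Z = −∠Y = -90.0°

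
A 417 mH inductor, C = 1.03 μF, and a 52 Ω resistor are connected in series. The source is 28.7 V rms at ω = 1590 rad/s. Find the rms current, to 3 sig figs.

X_L = ωL = 663 Ω
X_C = 1/(ωC) = 611 Ω
Net reactance X = X_L − X_C = 52.4 Ω
Z = 52.0 + j52.4 Ω
|Z| = √(52.0² + 52.4²) = 73.8 Ω
I = V/|Z| = 28.7/73.8 = 389 mA

389 mA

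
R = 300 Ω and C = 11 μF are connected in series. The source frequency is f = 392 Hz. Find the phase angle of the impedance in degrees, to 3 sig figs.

-7.01°

ω = 2πf = 2463 rad/s
X_C = 1/(ωC) = 36.9 Ω
Z = 300 − j36.9 Ω
|Z| = √(300² + 36.9²) = 302 Ω
∠Z = arctan(-36.9/300) = -7.01°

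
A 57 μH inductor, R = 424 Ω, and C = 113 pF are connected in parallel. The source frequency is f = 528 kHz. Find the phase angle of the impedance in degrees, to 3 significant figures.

64.4°

ω = 2πf = 3.318e+06 rad/s
X_L = ωL = 189 Ω
X_C = 1/(ωC) = 2670 Ω
Parallel: admittances add. Y = 1/R + 1/(jωL) + jωC
Y = (0.00236 − j0.00491) S
|Y| = 0.00545 S → |Z| = 1/|Y| = 183 Ω, ∠Z = −∠Y = 64.4°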